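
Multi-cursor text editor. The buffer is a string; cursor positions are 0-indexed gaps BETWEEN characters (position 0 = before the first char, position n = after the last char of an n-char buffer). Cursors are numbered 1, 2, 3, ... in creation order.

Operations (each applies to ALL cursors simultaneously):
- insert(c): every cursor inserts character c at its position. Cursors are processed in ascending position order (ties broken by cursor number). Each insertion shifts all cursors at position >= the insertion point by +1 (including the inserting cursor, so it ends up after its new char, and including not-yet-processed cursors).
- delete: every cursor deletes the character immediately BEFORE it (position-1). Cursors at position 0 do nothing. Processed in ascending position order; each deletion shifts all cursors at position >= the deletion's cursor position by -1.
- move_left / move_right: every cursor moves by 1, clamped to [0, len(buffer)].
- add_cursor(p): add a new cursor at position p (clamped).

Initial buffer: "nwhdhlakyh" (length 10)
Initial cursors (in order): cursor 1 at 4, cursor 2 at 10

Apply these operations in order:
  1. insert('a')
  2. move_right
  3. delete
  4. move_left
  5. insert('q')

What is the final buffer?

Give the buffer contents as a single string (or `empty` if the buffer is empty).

Answer: nwhdqalakyqh

Derivation:
After op 1 (insert('a')): buffer="nwhdahlakyha" (len 12), cursors c1@5 c2@12, authorship ....1......2
After op 2 (move_right): buffer="nwhdahlakyha" (len 12), cursors c1@6 c2@12, authorship ....1......2
After op 3 (delete): buffer="nwhdalakyh" (len 10), cursors c1@5 c2@10, authorship ....1.....
After op 4 (move_left): buffer="nwhdalakyh" (len 10), cursors c1@4 c2@9, authorship ....1.....
After op 5 (insert('q')): buffer="nwhdqalakyqh" (len 12), cursors c1@5 c2@11, authorship ....11....2.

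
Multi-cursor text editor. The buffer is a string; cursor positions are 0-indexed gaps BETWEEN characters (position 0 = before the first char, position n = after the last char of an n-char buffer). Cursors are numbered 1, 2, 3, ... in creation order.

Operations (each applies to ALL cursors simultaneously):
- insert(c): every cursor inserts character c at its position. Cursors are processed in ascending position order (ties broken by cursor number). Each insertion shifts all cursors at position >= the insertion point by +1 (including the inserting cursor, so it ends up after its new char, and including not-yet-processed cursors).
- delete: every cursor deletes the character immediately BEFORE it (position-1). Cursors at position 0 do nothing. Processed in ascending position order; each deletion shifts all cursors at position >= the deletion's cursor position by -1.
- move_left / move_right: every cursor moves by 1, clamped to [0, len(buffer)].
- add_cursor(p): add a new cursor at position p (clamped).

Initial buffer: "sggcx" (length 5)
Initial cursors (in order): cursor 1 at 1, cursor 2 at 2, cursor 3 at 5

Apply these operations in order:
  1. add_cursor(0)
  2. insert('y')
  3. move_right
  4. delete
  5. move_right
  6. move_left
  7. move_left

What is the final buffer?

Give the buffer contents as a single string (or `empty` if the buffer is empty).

After op 1 (add_cursor(0)): buffer="sggcx" (len 5), cursors c4@0 c1@1 c2@2 c3@5, authorship .....
After op 2 (insert('y')): buffer="ysygygcxy" (len 9), cursors c4@1 c1@3 c2@5 c3@9, authorship 4.1.2...3
After op 3 (move_right): buffer="ysygygcxy" (len 9), cursors c4@2 c1@4 c2@6 c3@9, authorship 4.1.2...3
After op 4 (delete): buffer="yyycx" (len 5), cursors c4@1 c1@2 c2@3 c3@5, authorship 412..
After op 5 (move_right): buffer="yyycx" (len 5), cursors c4@2 c1@3 c2@4 c3@5, authorship 412..
After op 6 (move_left): buffer="yyycx" (len 5), cursors c4@1 c1@2 c2@3 c3@4, authorship 412..
After op 7 (move_left): buffer="yyycx" (len 5), cursors c4@0 c1@1 c2@2 c3@3, authorship 412..

Answer: yyycx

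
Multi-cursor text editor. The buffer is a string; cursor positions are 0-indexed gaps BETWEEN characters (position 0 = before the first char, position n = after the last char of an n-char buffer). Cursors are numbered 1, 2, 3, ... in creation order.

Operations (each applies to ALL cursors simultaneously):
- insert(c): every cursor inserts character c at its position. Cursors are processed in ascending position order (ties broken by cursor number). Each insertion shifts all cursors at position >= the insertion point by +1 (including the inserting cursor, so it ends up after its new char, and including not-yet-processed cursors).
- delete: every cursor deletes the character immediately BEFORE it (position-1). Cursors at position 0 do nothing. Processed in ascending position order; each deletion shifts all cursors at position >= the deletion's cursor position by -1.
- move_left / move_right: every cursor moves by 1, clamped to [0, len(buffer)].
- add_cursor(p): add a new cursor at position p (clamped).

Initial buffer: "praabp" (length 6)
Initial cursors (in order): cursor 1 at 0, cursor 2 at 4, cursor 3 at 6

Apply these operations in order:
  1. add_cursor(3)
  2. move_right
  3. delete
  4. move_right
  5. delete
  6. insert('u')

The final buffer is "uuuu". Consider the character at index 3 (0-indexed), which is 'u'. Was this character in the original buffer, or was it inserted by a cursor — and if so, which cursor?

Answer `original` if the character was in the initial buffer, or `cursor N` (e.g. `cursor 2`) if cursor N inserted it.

Answer: cursor 4

Derivation:
After op 1 (add_cursor(3)): buffer="praabp" (len 6), cursors c1@0 c4@3 c2@4 c3@6, authorship ......
After op 2 (move_right): buffer="praabp" (len 6), cursors c1@1 c4@4 c2@5 c3@6, authorship ......
After op 3 (delete): buffer="ra" (len 2), cursors c1@0 c2@2 c3@2 c4@2, authorship ..
After op 4 (move_right): buffer="ra" (len 2), cursors c1@1 c2@2 c3@2 c4@2, authorship ..
After op 5 (delete): buffer="" (len 0), cursors c1@0 c2@0 c3@0 c4@0, authorship 
After op 6 (insert('u')): buffer="uuuu" (len 4), cursors c1@4 c2@4 c3@4 c4@4, authorship 1234
Authorship (.=original, N=cursor N): 1 2 3 4
Index 3: author = 4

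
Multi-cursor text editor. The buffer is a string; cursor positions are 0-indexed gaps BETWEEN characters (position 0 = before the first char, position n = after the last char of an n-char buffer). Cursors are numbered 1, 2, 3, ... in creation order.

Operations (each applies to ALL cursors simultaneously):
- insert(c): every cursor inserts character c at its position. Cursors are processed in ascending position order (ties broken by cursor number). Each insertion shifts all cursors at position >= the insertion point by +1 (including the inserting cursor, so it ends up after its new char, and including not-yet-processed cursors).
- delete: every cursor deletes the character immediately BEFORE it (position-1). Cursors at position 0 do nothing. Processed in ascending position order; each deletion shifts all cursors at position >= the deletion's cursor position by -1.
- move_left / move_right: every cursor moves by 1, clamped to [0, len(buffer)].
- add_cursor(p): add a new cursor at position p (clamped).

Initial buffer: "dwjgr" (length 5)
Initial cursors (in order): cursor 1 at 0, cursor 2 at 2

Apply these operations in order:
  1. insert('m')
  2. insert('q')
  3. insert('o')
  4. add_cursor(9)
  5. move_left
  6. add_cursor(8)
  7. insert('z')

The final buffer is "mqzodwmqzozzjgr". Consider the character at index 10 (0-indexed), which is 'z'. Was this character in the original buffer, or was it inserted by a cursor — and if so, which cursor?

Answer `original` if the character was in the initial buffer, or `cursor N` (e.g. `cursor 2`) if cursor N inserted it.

After op 1 (insert('m')): buffer="mdwmjgr" (len 7), cursors c1@1 c2@4, authorship 1..2...
After op 2 (insert('q')): buffer="mqdwmqjgr" (len 9), cursors c1@2 c2@6, authorship 11..22...
After op 3 (insert('o')): buffer="mqodwmqojgr" (len 11), cursors c1@3 c2@8, authorship 111..222...
After op 4 (add_cursor(9)): buffer="mqodwmqojgr" (len 11), cursors c1@3 c2@8 c3@9, authorship 111..222...
After op 5 (move_left): buffer="mqodwmqojgr" (len 11), cursors c1@2 c2@7 c3@8, authorship 111..222...
After op 6 (add_cursor(8)): buffer="mqodwmqojgr" (len 11), cursors c1@2 c2@7 c3@8 c4@8, authorship 111..222...
After op 7 (insert('z')): buffer="mqzodwmqzozzjgr" (len 15), cursors c1@3 c2@9 c3@12 c4@12, authorship 1111..222234...
Authorship (.=original, N=cursor N): 1 1 1 1 . . 2 2 2 2 3 4 . . .
Index 10: author = 3

Answer: cursor 3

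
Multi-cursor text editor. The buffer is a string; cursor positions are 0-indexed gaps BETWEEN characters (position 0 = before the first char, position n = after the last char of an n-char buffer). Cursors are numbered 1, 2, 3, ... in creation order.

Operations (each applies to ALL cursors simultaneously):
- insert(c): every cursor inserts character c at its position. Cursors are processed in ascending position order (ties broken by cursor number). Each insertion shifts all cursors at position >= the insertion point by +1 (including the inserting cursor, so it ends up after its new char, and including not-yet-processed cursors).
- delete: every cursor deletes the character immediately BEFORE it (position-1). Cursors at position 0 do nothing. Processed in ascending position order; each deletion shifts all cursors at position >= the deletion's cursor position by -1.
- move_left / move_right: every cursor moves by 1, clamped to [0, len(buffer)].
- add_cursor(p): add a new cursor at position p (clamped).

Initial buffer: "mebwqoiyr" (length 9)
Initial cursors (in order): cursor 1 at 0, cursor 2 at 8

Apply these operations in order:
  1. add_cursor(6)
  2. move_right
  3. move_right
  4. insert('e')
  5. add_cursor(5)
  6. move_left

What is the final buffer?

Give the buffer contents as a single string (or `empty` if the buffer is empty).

Answer: meebwqoiyere

Derivation:
After op 1 (add_cursor(6)): buffer="mebwqoiyr" (len 9), cursors c1@0 c3@6 c2@8, authorship .........
After op 2 (move_right): buffer="mebwqoiyr" (len 9), cursors c1@1 c3@7 c2@9, authorship .........
After op 3 (move_right): buffer="mebwqoiyr" (len 9), cursors c1@2 c3@8 c2@9, authorship .........
After op 4 (insert('e')): buffer="meebwqoiyere" (len 12), cursors c1@3 c3@10 c2@12, authorship ..1......3.2
After op 5 (add_cursor(5)): buffer="meebwqoiyere" (len 12), cursors c1@3 c4@5 c3@10 c2@12, authorship ..1......3.2
After op 6 (move_left): buffer="meebwqoiyere" (len 12), cursors c1@2 c4@4 c3@9 c2@11, authorship ..1......3.2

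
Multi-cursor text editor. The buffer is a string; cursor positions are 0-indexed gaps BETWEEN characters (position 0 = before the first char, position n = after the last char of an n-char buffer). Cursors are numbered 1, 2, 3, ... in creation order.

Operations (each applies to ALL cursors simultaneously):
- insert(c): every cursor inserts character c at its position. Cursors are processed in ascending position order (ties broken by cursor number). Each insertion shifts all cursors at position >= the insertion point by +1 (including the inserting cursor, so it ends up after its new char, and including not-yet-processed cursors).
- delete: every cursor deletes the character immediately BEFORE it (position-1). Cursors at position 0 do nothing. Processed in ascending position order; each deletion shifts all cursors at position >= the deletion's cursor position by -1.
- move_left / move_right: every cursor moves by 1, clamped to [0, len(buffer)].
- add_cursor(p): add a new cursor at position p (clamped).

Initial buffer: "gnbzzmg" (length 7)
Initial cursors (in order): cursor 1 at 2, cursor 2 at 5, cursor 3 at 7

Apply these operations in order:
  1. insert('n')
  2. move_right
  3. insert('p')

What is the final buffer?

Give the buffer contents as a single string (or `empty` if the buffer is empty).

After op 1 (insert('n')): buffer="gnnbzznmgn" (len 10), cursors c1@3 c2@7 c3@10, authorship ..1...2..3
After op 2 (move_right): buffer="gnnbzznmgn" (len 10), cursors c1@4 c2@8 c3@10, authorship ..1...2..3
After op 3 (insert('p')): buffer="gnnbpzznmpgnp" (len 13), cursors c1@5 c2@10 c3@13, authorship ..1.1..2.2.33

Answer: gnnbpzznmpgnp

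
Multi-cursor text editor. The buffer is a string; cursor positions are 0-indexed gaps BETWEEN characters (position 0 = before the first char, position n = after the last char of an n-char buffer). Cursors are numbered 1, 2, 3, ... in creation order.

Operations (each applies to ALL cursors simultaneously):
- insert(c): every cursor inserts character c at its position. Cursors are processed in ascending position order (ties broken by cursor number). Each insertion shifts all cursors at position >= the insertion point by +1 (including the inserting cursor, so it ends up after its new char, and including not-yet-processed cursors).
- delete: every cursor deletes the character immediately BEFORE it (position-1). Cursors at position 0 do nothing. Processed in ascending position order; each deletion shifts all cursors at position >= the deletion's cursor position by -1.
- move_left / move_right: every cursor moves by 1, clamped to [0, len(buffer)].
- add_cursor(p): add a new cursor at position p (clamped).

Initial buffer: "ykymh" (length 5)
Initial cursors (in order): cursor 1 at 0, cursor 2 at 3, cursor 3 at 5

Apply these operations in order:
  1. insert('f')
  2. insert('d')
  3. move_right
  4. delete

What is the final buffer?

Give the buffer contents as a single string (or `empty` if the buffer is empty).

After op 1 (insert('f')): buffer="fykyfmhf" (len 8), cursors c1@1 c2@5 c3@8, authorship 1...2..3
After op 2 (insert('d')): buffer="fdykyfdmhfd" (len 11), cursors c1@2 c2@7 c3@11, authorship 11...22..33
After op 3 (move_right): buffer="fdykyfdmhfd" (len 11), cursors c1@3 c2@8 c3@11, authorship 11...22..33
After op 4 (delete): buffer="fdkyfdhf" (len 8), cursors c1@2 c2@6 c3@8, authorship 11..22.3

Answer: fdkyfdhf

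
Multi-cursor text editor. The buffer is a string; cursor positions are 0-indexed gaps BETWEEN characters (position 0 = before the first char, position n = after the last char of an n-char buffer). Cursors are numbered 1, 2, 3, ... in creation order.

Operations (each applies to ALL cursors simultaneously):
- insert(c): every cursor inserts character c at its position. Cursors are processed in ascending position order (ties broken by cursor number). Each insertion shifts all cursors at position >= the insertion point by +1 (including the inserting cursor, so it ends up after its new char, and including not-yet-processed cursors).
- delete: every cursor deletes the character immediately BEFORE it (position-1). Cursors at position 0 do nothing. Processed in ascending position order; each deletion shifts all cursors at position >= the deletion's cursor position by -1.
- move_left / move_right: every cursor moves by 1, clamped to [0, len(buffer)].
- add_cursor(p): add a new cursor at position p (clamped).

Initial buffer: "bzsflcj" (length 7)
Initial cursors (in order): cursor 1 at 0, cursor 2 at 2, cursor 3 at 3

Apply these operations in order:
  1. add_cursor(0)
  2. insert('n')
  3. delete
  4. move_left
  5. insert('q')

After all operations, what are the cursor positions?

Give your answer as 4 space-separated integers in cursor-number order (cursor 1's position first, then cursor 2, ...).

After op 1 (add_cursor(0)): buffer="bzsflcj" (len 7), cursors c1@0 c4@0 c2@2 c3@3, authorship .......
After op 2 (insert('n')): buffer="nnbznsnflcj" (len 11), cursors c1@2 c4@2 c2@5 c3@7, authorship 14..2.3....
After op 3 (delete): buffer="bzsflcj" (len 7), cursors c1@0 c4@0 c2@2 c3@3, authorship .......
After op 4 (move_left): buffer="bzsflcj" (len 7), cursors c1@0 c4@0 c2@1 c3@2, authorship .......
After op 5 (insert('q')): buffer="qqbqzqsflcj" (len 11), cursors c1@2 c4@2 c2@4 c3@6, authorship 14.2.3.....

Answer: 2 4 6 2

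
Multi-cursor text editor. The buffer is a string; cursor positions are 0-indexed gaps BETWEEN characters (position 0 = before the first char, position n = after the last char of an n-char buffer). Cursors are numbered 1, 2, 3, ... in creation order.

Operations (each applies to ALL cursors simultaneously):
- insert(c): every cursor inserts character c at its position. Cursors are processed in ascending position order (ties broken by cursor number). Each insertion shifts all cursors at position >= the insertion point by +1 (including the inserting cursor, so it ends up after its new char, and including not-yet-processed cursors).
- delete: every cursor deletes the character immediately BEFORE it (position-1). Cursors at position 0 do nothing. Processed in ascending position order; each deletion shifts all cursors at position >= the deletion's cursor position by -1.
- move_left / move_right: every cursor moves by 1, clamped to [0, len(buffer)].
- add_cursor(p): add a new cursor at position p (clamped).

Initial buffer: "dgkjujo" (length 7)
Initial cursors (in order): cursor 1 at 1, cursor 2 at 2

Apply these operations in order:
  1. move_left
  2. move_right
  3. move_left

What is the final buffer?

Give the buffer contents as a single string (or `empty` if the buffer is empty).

Answer: dgkjujo

Derivation:
After op 1 (move_left): buffer="dgkjujo" (len 7), cursors c1@0 c2@1, authorship .......
After op 2 (move_right): buffer="dgkjujo" (len 7), cursors c1@1 c2@2, authorship .......
After op 3 (move_left): buffer="dgkjujo" (len 7), cursors c1@0 c2@1, authorship .......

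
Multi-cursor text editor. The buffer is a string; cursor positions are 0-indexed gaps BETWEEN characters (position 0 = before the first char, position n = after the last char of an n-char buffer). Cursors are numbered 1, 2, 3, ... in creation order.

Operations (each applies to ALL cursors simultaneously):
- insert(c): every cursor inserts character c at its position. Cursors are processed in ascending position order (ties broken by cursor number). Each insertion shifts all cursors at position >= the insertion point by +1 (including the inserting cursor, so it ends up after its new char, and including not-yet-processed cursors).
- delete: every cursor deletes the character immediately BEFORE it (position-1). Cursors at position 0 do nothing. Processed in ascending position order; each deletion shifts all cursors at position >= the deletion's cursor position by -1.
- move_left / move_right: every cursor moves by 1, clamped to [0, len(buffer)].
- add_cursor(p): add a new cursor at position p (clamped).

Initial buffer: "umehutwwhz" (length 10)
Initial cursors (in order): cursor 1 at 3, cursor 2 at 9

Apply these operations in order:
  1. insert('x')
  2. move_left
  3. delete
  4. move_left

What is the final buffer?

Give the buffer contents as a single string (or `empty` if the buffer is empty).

After op 1 (insert('x')): buffer="umexhutwwhxz" (len 12), cursors c1@4 c2@11, authorship ...1......2.
After op 2 (move_left): buffer="umexhutwwhxz" (len 12), cursors c1@3 c2@10, authorship ...1......2.
After op 3 (delete): buffer="umxhutwwxz" (len 10), cursors c1@2 c2@8, authorship ..1.....2.
After op 4 (move_left): buffer="umxhutwwxz" (len 10), cursors c1@1 c2@7, authorship ..1.....2.

Answer: umxhutwwxz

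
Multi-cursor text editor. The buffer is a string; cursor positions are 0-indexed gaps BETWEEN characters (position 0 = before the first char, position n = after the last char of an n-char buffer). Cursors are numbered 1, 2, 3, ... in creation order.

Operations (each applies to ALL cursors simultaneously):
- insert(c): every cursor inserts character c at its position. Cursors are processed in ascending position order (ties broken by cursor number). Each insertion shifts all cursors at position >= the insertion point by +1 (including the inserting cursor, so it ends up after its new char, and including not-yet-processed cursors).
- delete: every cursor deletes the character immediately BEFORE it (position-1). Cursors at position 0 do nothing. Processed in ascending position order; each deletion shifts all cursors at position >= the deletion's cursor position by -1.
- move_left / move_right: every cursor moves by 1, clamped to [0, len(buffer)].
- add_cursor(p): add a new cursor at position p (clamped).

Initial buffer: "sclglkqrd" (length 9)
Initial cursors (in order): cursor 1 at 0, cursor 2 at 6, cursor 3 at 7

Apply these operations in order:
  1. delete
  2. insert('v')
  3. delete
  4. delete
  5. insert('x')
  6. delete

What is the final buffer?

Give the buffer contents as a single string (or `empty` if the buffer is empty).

After op 1 (delete): buffer="sclglrd" (len 7), cursors c1@0 c2@5 c3@5, authorship .......
After op 2 (insert('v')): buffer="vsclglvvrd" (len 10), cursors c1@1 c2@8 c3@8, authorship 1.....23..
After op 3 (delete): buffer="sclglrd" (len 7), cursors c1@0 c2@5 c3@5, authorship .......
After op 4 (delete): buffer="sclrd" (len 5), cursors c1@0 c2@3 c3@3, authorship .....
After op 5 (insert('x')): buffer="xsclxxrd" (len 8), cursors c1@1 c2@6 c3@6, authorship 1...23..
After op 6 (delete): buffer="sclrd" (len 5), cursors c1@0 c2@3 c3@3, authorship .....

Answer: sclrd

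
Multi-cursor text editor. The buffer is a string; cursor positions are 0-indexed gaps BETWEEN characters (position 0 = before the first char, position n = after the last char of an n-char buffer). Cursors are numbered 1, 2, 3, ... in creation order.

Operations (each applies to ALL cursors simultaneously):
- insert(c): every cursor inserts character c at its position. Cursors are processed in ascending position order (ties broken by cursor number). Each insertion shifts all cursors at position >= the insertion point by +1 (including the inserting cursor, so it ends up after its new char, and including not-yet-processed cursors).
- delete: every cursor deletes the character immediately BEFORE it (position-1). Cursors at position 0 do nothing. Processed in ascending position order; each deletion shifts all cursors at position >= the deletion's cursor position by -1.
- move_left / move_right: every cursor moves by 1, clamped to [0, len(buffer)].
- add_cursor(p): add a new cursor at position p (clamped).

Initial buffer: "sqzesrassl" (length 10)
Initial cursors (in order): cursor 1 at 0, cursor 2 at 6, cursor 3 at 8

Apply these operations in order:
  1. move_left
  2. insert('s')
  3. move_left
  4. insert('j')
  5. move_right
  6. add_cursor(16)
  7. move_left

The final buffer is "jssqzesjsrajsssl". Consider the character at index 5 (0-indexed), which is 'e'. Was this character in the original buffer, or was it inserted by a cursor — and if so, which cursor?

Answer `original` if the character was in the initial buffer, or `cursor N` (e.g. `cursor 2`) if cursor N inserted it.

Answer: original

Derivation:
After op 1 (move_left): buffer="sqzesrassl" (len 10), cursors c1@0 c2@5 c3@7, authorship ..........
After op 2 (insert('s')): buffer="ssqzessrasssl" (len 13), cursors c1@1 c2@7 c3@10, authorship 1.....2..3...
After op 3 (move_left): buffer="ssqzessrasssl" (len 13), cursors c1@0 c2@6 c3@9, authorship 1.....2..3...
After op 4 (insert('j')): buffer="jssqzesjsrajsssl" (len 16), cursors c1@1 c2@8 c3@12, authorship 11.....22..33...
After op 5 (move_right): buffer="jssqzesjsrajsssl" (len 16), cursors c1@2 c2@9 c3@13, authorship 11.....22..33...
After op 6 (add_cursor(16)): buffer="jssqzesjsrajsssl" (len 16), cursors c1@2 c2@9 c3@13 c4@16, authorship 11.....22..33...
After op 7 (move_left): buffer="jssqzesjsrajsssl" (len 16), cursors c1@1 c2@8 c3@12 c4@15, authorship 11.....22..33...
Authorship (.=original, N=cursor N): 1 1 . . . . . 2 2 . . 3 3 . . .
Index 5: author = original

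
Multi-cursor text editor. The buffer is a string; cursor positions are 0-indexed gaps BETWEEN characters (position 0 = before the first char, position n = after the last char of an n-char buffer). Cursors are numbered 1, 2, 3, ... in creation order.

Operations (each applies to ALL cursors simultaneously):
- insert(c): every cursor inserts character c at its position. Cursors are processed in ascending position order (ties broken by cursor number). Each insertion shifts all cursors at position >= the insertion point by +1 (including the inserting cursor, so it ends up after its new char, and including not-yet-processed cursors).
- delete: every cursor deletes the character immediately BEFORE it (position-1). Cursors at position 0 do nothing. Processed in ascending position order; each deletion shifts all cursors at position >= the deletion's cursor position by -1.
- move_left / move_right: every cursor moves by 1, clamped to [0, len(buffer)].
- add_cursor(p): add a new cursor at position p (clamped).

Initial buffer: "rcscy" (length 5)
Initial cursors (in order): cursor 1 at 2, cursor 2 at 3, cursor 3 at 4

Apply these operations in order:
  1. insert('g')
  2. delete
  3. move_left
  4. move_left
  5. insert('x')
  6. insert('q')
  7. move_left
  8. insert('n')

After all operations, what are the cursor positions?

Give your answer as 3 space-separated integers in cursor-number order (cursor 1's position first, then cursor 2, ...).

After op 1 (insert('g')): buffer="rcgsgcgy" (len 8), cursors c1@3 c2@5 c3@7, authorship ..1.2.3.
After op 2 (delete): buffer="rcscy" (len 5), cursors c1@2 c2@3 c3@4, authorship .....
After op 3 (move_left): buffer="rcscy" (len 5), cursors c1@1 c2@2 c3@3, authorship .....
After op 4 (move_left): buffer="rcscy" (len 5), cursors c1@0 c2@1 c3@2, authorship .....
After op 5 (insert('x')): buffer="xrxcxscy" (len 8), cursors c1@1 c2@3 c3@5, authorship 1.2.3...
After op 6 (insert('q')): buffer="xqrxqcxqscy" (len 11), cursors c1@2 c2@5 c3@8, authorship 11.22.33...
After op 7 (move_left): buffer="xqrxqcxqscy" (len 11), cursors c1@1 c2@4 c3@7, authorship 11.22.33...
After op 8 (insert('n')): buffer="xnqrxnqcxnqscy" (len 14), cursors c1@2 c2@6 c3@10, authorship 111.222.333...

Answer: 2 6 10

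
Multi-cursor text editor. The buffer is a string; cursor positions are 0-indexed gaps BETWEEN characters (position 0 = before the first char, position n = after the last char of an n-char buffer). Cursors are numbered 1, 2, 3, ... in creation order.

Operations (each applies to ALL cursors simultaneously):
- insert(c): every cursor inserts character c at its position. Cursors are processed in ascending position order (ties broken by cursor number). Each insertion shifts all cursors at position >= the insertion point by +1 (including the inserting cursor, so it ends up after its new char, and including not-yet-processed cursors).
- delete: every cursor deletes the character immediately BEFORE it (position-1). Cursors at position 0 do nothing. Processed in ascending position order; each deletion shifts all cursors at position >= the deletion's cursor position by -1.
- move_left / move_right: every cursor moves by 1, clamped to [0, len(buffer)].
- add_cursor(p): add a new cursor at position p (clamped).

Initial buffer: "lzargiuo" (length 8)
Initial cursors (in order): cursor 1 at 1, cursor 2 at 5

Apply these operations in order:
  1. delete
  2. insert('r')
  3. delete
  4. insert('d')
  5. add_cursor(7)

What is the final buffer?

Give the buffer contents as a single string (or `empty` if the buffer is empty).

After op 1 (delete): buffer="zariuo" (len 6), cursors c1@0 c2@3, authorship ......
After op 2 (insert('r')): buffer="rzarriuo" (len 8), cursors c1@1 c2@5, authorship 1...2...
After op 3 (delete): buffer="zariuo" (len 6), cursors c1@0 c2@3, authorship ......
After op 4 (insert('d')): buffer="dzardiuo" (len 8), cursors c1@1 c2@5, authorship 1...2...
After op 5 (add_cursor(7)): buffer="dzardiuo" (len 8), cursors c1@1 c2@5 c3@7, authorship 1...2...

Answer: dzardiuo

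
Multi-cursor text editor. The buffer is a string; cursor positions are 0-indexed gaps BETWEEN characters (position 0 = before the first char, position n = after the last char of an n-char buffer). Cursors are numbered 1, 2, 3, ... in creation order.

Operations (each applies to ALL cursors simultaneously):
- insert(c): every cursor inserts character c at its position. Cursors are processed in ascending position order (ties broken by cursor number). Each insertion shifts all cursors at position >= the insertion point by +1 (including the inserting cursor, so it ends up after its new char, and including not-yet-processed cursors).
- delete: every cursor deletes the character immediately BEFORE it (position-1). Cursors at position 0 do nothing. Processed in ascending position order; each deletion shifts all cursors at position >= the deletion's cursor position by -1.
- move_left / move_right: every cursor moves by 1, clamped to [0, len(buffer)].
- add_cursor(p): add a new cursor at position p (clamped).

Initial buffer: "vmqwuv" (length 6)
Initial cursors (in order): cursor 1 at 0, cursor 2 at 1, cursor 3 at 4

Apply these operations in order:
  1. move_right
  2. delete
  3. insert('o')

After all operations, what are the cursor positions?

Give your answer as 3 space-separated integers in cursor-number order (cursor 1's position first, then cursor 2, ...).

After op 1 (move_right): buffer="vmqwuv" (len 6), cursors c1@1 c2@2 c3@5, authorship ......
After op 2 (delete): buffer="qwv" (len 3), cursors c1@0 c2@0 c3@2, authorship ...
After op 3 (insert('o')): buffer="ooqwov" (len 6), cursors c1@2 c2@2 c3@5, authorship 12..3.

Answer: 2 2 5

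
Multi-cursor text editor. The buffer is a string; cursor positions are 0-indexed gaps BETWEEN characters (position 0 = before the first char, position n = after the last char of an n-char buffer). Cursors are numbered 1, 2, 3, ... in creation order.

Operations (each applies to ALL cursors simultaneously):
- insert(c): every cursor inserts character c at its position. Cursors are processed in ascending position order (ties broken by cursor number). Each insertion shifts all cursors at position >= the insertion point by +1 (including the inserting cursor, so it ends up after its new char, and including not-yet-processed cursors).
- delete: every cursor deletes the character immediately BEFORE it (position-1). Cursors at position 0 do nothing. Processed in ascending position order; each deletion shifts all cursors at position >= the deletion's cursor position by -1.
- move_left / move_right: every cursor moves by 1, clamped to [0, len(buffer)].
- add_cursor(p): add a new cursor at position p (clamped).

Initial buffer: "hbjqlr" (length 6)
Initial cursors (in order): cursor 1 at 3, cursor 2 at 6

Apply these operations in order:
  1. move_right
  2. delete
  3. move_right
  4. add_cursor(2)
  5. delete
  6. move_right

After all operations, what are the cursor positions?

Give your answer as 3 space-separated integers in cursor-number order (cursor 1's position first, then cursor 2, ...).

After op 1 (move_right): buffer="hbjqlr" (len 6), cursors c1@4 c2@6, authorship ......
After op 2 (delete): buffer="hbjl" (len 4), cursors c1@3 c2@4, authorship ....
After op 3 (move_right): buffer="hbjl" (len 4), cursors c1@4 c2@4, authorship ....
After op 4 (add_cursor(2)): buffer="hbjl" (len 4), cursors c3@2 c1@4 c2@4, authorship ....
After op 5 (delete): buffer="h" (len 1), cursors c1@1 c2@1 c3@1, authorship .
After op 6 (move_right): buffer="h" (len 1), cursors c1@1 c2@1 c3@1, authorship .

Answer: 1 1 1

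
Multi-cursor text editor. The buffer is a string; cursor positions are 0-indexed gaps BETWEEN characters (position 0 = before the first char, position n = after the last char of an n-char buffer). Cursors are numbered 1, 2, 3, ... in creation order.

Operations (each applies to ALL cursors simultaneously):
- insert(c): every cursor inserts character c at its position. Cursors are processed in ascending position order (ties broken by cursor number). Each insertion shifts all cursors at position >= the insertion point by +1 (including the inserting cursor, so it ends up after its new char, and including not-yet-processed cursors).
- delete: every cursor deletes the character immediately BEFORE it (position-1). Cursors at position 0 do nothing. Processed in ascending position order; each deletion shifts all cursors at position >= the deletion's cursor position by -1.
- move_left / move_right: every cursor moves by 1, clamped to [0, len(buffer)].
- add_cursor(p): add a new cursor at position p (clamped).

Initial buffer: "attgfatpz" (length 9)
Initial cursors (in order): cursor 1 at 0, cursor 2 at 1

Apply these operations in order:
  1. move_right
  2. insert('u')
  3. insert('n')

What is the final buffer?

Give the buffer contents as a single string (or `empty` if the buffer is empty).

Answer: auntuntgfatpz

Derivation:
After op 1 (move_right): buffer="attgfatpz" (len 9), cursors c1@1 c2@2, authorship .........
After op 2 (insert('u')): buffer="aututgfatpz" (len 11), cursors c1@2 c2@4, authorship .1.2.......
After op 3 (insert('n')): buffer="auntuntgfatpz" (len 13), cursors c1@3 c2@6, authorship .11.22.......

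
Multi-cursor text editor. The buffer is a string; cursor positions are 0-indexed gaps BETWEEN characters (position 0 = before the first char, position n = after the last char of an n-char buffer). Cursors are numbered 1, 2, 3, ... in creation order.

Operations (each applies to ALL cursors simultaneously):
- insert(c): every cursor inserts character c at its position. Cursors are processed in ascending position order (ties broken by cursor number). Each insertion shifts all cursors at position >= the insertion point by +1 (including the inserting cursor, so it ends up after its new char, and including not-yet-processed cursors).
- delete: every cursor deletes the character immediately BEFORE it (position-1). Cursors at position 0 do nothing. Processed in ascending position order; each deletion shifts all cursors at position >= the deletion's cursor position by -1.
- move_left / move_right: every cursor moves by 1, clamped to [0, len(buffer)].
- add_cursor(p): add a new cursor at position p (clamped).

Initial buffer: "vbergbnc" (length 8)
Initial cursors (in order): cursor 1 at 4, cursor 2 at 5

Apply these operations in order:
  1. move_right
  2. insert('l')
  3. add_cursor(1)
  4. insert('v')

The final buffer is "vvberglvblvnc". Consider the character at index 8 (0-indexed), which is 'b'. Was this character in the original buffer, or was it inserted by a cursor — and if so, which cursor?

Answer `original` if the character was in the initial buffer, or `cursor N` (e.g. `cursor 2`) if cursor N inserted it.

After op 1 (move_right): buffer="vbergbnc" (len 8), cursors c1@5 c2@6, authorship ........
After op 2 (insert('l')): buffer="vberglblnc" (len 10), cursors c1@6 c2@8, authorship .....1.2..
After op 3 (add_cursor(1)): buffer="vberglblnc" (len 10), cursors c3@1 c1@6 c2@8, authorship .....1.2..
After op 4 (insert('v')): buffer="vvberglvblvnc" (len 13), cursors c3@2 c1@8 c2@11, authorship .3....11.22..
Authorship (.=original, N=cursor N): . 3 . . . . 1 1 . 2 2 . .
Index 8: author = original

Answer: original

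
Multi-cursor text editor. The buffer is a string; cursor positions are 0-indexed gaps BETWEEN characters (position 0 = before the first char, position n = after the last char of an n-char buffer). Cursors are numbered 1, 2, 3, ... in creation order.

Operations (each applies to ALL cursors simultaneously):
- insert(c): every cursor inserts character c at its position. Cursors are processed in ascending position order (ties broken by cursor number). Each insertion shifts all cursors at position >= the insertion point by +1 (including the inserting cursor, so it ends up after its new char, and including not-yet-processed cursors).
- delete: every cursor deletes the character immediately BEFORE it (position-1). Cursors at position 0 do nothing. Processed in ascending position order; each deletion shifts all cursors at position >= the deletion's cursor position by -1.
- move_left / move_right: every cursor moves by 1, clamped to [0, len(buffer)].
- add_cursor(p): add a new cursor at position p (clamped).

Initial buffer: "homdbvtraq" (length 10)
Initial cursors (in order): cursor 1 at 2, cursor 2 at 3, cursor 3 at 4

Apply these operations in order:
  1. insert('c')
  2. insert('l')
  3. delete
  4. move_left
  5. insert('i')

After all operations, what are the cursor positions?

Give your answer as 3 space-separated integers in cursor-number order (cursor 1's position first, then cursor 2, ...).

After op 1 (insert('c')): buffer="hocmcdcbvtraq" (len 13), cursors c1@3 c2@5 c3@7, authorship ..1.2.3......
After op 2 (insert('l')): buffer="hoclmcldclbvtraq" (len 16), cursors c1@4 c2@7 c3@10, authorship ..11.22.33......
After op 3 (delete): buffer="hocmcdcbvtraq" (len 13), cursors c1@3 c2@5 c3@7, authorship ..1.2.3......
After op 4 (move_left): buffer="hocmcdcbvtraq" (len 13), cursors c1@2 c2@4 c3@6, authorship ..1.2.3......
After op 5 (insert('i')): buffer="hoicmicdicbvtraq" (len 16), cursors c1@3 c2@6 c3@9, authorship ..11.22.33......

Answer: 3 6 9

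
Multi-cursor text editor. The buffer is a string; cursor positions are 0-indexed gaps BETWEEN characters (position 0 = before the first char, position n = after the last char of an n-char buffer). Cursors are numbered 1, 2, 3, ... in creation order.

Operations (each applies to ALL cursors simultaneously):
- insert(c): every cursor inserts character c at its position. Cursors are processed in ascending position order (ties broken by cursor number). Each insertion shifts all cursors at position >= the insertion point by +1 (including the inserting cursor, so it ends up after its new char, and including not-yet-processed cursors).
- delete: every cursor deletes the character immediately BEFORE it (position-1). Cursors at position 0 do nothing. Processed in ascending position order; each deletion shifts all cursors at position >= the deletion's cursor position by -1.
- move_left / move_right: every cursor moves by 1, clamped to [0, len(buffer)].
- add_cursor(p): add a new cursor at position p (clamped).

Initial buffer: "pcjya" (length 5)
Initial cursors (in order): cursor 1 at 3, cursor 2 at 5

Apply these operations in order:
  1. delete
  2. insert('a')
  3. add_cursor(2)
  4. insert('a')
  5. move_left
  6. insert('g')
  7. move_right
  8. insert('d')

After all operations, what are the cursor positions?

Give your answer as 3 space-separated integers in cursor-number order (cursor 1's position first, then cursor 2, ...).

Answer: 9 14 5

Derivation:
After op 1 (delete): buffer="pcy" (len 3), cursors c1@2 c2@3, authorship ...
After op 2 (insert('a')): buffer="pcaya" (len 5), cursors c1@3 c2@5, authorship ..1.2
After op 3 (add_cursor(2)): buffer="pcaya" (len 5), cursors c3@2 c1@3 c2@5, authorship ..1.2
After op 4 (insert('a')): buffer="pcaaayaa" (len 8), cursors c3@3 c1@5 c2@8, authorship ..311.22
After op 5 (move_left): buffer="pcaaayaa" (len 8), cursors c3@2 c1@4 c2@7, authorship ..311.22
After op 6 (insert('g')): buffer="pcgaagayaga" (len 11), cursors c3@3 c1@6 c2@10, authorship ..33111.222
After op 7 (move_right): buffer="pcgaagayaga" (len 11), cursors c3@4 c1@7 c2@11, authorship ..33111.222
After op 8 (insert('d')): buffer="pcgadagadyagad" (len 14), cursors c3@5 c1@9 c2@14, authorship ..3331111.2222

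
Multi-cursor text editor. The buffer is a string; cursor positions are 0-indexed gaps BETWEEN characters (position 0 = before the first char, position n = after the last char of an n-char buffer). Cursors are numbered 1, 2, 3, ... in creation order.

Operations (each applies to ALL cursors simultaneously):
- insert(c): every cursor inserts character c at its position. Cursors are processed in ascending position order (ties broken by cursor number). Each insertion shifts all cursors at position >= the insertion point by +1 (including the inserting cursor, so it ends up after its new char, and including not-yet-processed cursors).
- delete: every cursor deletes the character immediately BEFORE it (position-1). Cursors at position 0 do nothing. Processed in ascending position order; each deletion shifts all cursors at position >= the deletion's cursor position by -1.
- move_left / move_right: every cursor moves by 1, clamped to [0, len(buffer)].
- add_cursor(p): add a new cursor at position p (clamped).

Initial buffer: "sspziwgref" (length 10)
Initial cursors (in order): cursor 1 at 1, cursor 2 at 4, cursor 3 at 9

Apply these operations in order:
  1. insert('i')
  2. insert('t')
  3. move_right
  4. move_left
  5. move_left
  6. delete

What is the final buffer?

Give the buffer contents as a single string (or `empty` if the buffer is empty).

After op 1 (insert('i')): buffer="sispziiwgreif" (len 13), cursors c1@2 c2@6 c3@12, authorship .1...2.....3.
After op 2 (insert('t')): buffer="sitspzitiwgreitf" (len 16), cursors c1@3 c2@8 c3@15, authorship .11...22.....33.
After op 3 (move_right): buffer="sitspzitiwgreitf" (len 16), cursors c1@4 c2@9 c3@16, authorship .11...22.....33.
After op 4 (move_left): buffer="sitspzitiwgreitf" (len 16), cursors c1@3 c2@8 c3@15, authorship .11...22.....33.
After op 5 (move_left): buffer="sitspzitiwgreitf" (len 16), cursors c1@2 c2@7 c3@14, authorship .11...22.....33.
After op 6 (delete): buffer="stspztiwgretf" (len 13), cursors c1@1 c2@5 c3@11, authorship .1...2.....3.

Answer: stspztiwgretf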